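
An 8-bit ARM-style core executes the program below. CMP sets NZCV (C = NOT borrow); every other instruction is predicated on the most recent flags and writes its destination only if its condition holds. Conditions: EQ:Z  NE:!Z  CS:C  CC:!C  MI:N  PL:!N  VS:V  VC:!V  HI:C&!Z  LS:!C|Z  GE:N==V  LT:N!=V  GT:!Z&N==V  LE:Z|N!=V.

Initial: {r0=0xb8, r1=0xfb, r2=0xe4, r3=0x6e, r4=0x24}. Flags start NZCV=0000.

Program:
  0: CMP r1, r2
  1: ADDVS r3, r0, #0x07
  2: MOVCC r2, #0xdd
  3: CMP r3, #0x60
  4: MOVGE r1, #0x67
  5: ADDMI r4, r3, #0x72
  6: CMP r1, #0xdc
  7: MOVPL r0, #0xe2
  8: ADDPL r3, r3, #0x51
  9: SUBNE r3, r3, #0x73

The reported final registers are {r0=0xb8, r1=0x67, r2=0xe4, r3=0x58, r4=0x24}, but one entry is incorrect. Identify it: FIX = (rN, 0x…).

[0] flags=0010 → (cmp)
[1] flags=0010 VS?F → skip
[2] flags=0010 CC?F → skip
[3] flags=0010 → (cmp)
[4] flags=0010 GE?T → r1=0x67
[5] flags=0010 MI?F → skip
[6] flags=1001 → (cmp)
[7] flags=1001 PL?F → skip
[8] flags=1001 PL?F → skip
[9] flags=1001 NE?T → r3=0xfb

FIX = (r3, 0xfb)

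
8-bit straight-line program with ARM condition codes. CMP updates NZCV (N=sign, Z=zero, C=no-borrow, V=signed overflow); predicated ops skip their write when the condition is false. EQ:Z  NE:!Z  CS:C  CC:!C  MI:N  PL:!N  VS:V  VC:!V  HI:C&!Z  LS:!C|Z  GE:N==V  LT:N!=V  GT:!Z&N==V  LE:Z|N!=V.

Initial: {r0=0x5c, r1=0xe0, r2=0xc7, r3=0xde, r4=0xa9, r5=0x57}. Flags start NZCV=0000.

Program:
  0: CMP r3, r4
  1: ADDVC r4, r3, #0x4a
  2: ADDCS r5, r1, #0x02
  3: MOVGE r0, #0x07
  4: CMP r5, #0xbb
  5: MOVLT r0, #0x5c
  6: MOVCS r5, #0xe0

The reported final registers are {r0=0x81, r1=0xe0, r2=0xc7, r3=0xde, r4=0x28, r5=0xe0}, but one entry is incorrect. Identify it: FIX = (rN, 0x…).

[0] flags=0010 → (cmp)
[1] flags=0010 VC?T → r4=0x28
[2] flags=0010 CS?T → r5=0xe2
[3] flags=0010 GE?T → r0=0x07
[4] flags=0010 → (cmp)
[5] flags=0010 LT?F → skip
[6] flags=0010 CS?T → r5=0xe0

FIX = (r0, 0x07)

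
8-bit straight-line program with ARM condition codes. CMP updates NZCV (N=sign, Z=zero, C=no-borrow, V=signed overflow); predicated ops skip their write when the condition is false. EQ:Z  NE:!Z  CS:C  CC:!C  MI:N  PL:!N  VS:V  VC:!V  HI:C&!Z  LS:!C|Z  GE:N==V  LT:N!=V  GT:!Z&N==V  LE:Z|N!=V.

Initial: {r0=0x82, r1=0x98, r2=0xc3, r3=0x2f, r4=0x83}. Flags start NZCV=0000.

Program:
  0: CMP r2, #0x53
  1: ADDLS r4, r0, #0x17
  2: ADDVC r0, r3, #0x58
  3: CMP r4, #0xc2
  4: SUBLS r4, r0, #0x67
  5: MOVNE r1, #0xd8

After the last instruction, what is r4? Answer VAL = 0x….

VAL = 0x1b

[0] flags=0011 → (cmp)
[1] flags=0011 LS?F → skip
[2] flags=0011 VC?F → skip
[3] flags=1000 → (cmp)
[4] flags=1000 LS?T → r4=0x1b
[5] flags=1000 NE?T → r1=0xd8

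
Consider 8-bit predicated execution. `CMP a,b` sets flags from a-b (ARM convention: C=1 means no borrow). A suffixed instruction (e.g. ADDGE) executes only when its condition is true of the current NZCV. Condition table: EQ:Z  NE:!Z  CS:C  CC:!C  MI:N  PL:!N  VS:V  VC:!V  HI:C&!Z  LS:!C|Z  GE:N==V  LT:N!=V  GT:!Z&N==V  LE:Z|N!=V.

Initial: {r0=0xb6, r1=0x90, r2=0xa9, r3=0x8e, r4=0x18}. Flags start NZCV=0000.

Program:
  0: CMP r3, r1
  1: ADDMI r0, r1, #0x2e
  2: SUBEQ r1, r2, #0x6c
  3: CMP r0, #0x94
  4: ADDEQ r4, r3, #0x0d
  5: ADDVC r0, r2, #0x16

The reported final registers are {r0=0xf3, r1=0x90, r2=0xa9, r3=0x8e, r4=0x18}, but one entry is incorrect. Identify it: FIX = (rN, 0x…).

[0] flags=1000 → (cmp)
[1] flags=1000 MI?T → r0=0xbe
[2] flags=1000 EQ?F → skip
[3] flags=0010 → (cmp)
[4] flags=0010 EQ?F → skip
[5] flags=0010 VC?T → r0=0xbf

FIX = (r0, 0xbf)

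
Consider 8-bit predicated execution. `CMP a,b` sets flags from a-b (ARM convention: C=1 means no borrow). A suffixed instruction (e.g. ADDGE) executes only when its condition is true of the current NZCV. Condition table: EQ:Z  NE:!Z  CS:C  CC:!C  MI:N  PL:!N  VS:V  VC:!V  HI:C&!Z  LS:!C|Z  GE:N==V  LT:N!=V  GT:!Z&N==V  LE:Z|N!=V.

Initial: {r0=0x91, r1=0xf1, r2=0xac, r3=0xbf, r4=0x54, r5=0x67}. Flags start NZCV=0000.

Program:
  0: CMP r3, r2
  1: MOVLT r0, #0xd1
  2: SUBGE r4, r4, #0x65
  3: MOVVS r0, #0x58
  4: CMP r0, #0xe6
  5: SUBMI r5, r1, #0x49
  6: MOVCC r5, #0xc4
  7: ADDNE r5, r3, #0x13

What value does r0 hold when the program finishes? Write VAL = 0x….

VAL = 0x91

[0] flags=0010 → (cmp)
[1] flags=0010 LT?F → skip
[2] flags=0010 GE?T → r4=0xef
[3] flags=0010 VS?F → skip
[4] flags=1000 → (cmp)
[5] flags=1000 MI?T → r5=0xa8
[6] flags=1000 CC?T → r5=0xc4
[7] flags=1000 NE?T → r5=0xd2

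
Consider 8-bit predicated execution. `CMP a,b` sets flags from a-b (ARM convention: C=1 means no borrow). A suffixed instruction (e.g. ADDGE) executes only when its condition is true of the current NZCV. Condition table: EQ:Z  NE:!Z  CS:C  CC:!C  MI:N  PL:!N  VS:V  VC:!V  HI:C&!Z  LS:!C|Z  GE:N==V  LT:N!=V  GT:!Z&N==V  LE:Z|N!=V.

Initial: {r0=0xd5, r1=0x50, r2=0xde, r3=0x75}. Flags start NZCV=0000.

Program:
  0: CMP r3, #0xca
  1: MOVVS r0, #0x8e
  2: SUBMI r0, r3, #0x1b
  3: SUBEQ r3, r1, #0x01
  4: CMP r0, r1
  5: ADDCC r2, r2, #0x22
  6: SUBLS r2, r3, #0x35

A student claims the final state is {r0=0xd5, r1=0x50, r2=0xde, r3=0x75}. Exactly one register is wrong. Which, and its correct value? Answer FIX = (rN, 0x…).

[0] flags=1001 → (cmp)
[1] flags=1001 VS?T → r0=0x8e
[2] flags=1001 MI?T → r0=0x5a
[3] flags=1001 EQ?F → skip
[4] flags=0010 → (cmp)
[5] flags=0010 CC?F → skip
[6] flags=0010 LS?F → skip

FIX = (r0, 0x5a)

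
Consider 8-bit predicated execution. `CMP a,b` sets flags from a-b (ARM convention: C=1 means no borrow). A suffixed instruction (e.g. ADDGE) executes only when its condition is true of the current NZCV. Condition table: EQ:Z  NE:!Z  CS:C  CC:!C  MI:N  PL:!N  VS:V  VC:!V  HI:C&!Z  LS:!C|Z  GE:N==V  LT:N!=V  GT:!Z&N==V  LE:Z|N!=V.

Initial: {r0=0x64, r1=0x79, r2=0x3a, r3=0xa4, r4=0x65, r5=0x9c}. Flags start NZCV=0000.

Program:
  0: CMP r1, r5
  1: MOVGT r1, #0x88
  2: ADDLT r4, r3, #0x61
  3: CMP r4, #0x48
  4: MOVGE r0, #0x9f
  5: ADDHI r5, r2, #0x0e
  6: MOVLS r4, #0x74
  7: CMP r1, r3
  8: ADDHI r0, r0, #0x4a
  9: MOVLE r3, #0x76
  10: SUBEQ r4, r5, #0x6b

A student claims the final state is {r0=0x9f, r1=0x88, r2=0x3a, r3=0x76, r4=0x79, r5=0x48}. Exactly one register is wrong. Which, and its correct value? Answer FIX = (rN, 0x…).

[0] flags=1001 → (cmp)
[1] flags=1001 GT?T → r1=0x88
[2] flags=1001 LT?F → skip
[3] flags=0010 → (cmp)
[4] flags=0010 GE?T → r0=0x9f
[5] flags=0010 HI?T → r5=0x48
[6] flags=0010 LS?F → skip
[7] flags=1000 → (cmp)
[8] flags=1000 HI?F → skip
[9] flags=1000 LE?T → r3=0x76
[10] flags=1000 EQ?F → skip

FIX = (r4, 0x65)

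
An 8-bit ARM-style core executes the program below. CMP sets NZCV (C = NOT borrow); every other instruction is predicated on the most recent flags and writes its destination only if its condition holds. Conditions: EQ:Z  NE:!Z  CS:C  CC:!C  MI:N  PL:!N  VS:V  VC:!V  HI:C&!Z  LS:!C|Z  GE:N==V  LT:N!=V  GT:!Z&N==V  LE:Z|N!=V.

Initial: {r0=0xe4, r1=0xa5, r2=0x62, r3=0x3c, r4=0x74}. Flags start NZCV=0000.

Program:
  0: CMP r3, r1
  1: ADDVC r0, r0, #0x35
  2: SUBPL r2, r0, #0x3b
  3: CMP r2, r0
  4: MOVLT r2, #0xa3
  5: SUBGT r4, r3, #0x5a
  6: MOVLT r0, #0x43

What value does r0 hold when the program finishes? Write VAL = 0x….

0: ✓ CMP  NZCV=1001
1: · ADDVC
2: · SUBPL
3: ✓ CMP  NZCV=0000
4: · MOVLT
5: ✓ SUBGT  r4←0xe2
6: · MOVLT

VAL = 0xe4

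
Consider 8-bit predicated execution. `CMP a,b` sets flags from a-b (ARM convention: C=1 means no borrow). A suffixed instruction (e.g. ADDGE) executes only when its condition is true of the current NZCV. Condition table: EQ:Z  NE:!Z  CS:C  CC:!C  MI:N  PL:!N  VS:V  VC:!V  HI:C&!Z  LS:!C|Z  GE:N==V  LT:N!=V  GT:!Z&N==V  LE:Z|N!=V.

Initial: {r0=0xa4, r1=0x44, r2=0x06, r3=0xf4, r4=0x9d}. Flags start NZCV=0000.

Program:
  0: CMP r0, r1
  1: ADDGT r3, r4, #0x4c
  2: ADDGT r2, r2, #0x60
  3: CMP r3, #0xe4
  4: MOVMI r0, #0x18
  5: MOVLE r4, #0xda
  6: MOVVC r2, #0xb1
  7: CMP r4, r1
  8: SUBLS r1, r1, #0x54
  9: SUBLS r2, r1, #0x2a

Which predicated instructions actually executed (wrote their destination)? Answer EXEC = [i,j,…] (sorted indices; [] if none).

0: ✓ CMP  NZCV=0011
1: · ADDGT
2: · ADDGT
3: ✓ CMP  NZCV=0010
4: · MOVMI
5: · MOVLE
6: ✓ MOVVC  r2←0xb1
7: ✓ CMP  NZCV=0011
8: · SUBLS
9: · SUBLS

EXEC = [6]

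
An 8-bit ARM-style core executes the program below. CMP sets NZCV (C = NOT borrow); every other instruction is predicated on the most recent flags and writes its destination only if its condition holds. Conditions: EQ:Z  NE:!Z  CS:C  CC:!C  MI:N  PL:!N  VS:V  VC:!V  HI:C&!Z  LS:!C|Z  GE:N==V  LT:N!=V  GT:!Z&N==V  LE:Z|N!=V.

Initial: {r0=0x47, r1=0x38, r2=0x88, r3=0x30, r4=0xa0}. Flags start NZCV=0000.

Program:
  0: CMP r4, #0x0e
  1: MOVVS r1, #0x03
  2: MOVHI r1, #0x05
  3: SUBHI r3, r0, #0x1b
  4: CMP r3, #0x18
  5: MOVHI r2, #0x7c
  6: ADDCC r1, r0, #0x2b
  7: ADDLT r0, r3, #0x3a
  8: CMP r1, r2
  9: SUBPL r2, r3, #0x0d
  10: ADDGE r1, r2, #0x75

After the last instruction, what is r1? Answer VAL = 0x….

VAL = 0x05

0: ✓ CMP  NZCV=1010
1: · MOVVS
2: ✓ MOVHI  r1←0x05
3: ✓ SUBHI  r3←0x2c
4: ✓ CMP  NZCV=0010
5: ✓ MOVHI  r2←0x7c
6: · ADDCC
7: · ADDLT
8: ✓ CMP  NZCV=1000
9: · SUBPL
10: · ADDGE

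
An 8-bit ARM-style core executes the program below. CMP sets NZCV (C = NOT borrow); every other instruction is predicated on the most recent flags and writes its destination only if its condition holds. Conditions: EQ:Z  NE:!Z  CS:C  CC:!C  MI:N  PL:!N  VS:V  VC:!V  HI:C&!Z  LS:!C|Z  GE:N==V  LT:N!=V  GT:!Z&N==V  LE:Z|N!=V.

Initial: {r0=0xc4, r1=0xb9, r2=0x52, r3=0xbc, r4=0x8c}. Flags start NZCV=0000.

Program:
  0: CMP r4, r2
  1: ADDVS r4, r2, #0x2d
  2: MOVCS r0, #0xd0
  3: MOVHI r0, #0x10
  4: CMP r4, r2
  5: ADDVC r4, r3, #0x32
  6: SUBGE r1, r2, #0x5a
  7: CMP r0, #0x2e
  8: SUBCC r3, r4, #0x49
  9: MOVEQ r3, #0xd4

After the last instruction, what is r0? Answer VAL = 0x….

VAL = 0x10

[0] flags=0011 → (cmp)
[1] flags=0011 VS?T → r4=0x7f
[2] flags=0011 CS?T → r0=0xd0
[3] flags=0011 HI?T → r0=0x10
[4] flags=0010 → (cmp)
[5] flags=0010 VC?T → r4=0xee
[6] flags=0010 GE?T → r1=0xf8
[7] flags=1000 → (cmp)
[8] flags=1000 CC?T → r3=0xa5
[9] flags=1000 EQ?F → skip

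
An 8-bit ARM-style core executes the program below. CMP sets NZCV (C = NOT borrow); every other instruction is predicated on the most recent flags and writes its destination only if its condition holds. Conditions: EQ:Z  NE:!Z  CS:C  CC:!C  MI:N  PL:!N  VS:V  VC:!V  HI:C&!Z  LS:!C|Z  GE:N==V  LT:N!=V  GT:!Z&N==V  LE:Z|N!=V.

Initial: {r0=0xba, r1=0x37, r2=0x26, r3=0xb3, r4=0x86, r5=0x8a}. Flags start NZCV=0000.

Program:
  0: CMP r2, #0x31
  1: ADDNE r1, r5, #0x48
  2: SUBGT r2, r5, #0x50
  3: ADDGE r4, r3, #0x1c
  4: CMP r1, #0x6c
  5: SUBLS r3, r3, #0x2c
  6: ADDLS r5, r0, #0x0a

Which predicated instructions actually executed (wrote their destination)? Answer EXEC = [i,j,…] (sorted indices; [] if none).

EXEC = [1]

[0] flags=1000 → (cmp)
[1] flags=1000 NE?T → r1=0xd2
[2] flags=1000 GT?F → skip
[3] flags=1000 GE?F → skip
[4] flags=0011 → (cmp)
[5] flags=0011 LS?F → skip
[6] flags=0011 LS?F → skip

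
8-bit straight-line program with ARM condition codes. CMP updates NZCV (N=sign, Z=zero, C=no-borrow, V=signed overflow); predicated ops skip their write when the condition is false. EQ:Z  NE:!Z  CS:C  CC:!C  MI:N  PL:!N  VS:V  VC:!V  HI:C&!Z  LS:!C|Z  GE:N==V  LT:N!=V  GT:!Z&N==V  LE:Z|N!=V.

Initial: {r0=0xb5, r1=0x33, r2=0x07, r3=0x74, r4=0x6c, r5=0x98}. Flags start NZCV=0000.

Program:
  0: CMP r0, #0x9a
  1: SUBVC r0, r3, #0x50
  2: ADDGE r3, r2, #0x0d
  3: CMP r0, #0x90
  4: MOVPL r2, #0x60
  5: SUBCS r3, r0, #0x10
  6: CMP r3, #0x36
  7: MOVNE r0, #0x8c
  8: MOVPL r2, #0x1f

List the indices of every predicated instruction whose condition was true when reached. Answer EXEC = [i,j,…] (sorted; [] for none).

[0] flags=0010 → (cmp)
[1] flags=0010 VC?T → r0=0x24
[2] flags=0010 GE?T → r3=0x14
[3] flags=1001 → (cmp)
[4] flags=1001 PL?F → skip
[5] flags=1001 CS?F → skip
[6] flags=1000 → (cmp)
[7] flags=1000 NE?T → r0=0x8c
[8] flags=1000 PL?F → skip

EXEC = [1,2,7]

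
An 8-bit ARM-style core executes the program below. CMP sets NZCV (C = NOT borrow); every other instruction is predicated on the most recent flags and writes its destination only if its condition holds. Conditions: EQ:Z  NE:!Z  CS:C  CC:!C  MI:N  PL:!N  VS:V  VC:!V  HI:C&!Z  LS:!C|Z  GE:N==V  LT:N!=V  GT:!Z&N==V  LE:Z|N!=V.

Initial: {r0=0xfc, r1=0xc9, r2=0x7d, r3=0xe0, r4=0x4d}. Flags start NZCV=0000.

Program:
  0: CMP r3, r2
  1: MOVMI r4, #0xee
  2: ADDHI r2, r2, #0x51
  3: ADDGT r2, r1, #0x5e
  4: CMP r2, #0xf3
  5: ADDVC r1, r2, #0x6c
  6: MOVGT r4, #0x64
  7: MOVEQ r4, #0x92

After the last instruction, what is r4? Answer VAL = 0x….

0: ✓ CMP  NZCV=0011
1: · MOVMI
2: ✓ ADDHI  r2←0xce
3: · ADDGT
4: ✓ CMP  NZCV=1000
5: ✓ ADDVC  r1←0x3a
6: · MOVGT
7: · MOVEQ

VAL = 0x4d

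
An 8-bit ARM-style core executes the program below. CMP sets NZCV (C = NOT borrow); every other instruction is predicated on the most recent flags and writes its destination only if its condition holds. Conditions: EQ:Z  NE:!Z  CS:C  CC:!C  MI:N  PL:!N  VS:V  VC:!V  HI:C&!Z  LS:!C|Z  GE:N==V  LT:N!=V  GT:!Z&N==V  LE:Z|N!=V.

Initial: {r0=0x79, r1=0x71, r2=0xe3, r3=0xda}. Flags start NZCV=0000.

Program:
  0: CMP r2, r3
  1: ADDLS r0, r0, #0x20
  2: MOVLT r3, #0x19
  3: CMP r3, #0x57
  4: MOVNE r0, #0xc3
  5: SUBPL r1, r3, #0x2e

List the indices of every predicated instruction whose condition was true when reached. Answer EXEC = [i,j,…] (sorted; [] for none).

EXEC = [4]

0: ✓ CMP  NZCV=0010
1: · ADDLS
2: · MOVLT
3: ✓ CMP  NZCV=1010
4: ✓ MOVNE  r0←0xc3
5: · SUBPL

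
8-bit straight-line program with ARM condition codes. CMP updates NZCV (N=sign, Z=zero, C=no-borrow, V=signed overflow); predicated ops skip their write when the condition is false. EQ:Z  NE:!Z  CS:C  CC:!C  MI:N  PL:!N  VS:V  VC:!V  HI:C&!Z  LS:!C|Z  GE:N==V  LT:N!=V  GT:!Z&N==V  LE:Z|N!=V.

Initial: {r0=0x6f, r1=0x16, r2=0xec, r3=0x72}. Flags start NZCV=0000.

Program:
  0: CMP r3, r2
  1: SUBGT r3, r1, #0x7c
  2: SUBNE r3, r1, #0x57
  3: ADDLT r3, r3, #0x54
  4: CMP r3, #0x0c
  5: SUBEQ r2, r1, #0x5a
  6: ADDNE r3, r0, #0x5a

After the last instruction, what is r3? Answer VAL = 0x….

[0] flags=1001 → (cmp)
[1] flags=1001 GT?T → r3=0x9a
[2] flags=1001 NE?T → r3=0xbf
[3] flags=1001 LT?F → skip
[4] flags=1010 → (cmp)
[5] flags=1010 EQ?F → skip
[6] flags=1010 NE?T → r3=0xc9

VAL = 0xc9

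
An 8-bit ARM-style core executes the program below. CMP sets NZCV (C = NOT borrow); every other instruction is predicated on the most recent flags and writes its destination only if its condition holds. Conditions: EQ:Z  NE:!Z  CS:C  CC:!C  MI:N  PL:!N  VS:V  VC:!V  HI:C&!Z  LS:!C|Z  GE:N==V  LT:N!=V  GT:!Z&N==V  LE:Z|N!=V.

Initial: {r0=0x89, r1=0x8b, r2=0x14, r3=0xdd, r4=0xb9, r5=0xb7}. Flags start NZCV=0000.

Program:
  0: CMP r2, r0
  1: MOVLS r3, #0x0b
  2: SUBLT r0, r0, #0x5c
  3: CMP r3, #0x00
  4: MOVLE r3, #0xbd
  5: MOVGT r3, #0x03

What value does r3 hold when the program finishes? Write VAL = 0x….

0: ✓ CMP  NZCV=1001
1: ✓ MOVLS  r3←0x0b
2: · SUBLT
3: ✓ CMP  NZCV=0010
4: · MOVLE
5: ✓ MOVGT  r3←0x03

VAL = 0x03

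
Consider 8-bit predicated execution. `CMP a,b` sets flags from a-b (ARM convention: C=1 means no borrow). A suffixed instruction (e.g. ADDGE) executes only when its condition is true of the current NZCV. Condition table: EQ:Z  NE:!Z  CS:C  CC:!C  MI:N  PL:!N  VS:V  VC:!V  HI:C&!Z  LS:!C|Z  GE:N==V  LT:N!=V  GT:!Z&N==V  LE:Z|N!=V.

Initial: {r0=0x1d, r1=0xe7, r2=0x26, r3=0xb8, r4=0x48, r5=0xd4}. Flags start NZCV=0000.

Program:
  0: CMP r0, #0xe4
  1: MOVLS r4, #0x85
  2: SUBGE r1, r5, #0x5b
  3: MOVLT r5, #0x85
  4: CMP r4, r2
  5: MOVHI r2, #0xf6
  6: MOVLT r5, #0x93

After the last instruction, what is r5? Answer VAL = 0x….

VAL = 0x93

0: ✓ CMP  NZCV=0000
1: ✓ MOVLS  r4←0x85
2: ✓ SUBGE  r1←0x79
3: · MOVLT
4: ✓ CMP  NZCV=0011
5: ✓ MOVHI  r2←0xf6
6: ✓ MOVLT  r5←0x93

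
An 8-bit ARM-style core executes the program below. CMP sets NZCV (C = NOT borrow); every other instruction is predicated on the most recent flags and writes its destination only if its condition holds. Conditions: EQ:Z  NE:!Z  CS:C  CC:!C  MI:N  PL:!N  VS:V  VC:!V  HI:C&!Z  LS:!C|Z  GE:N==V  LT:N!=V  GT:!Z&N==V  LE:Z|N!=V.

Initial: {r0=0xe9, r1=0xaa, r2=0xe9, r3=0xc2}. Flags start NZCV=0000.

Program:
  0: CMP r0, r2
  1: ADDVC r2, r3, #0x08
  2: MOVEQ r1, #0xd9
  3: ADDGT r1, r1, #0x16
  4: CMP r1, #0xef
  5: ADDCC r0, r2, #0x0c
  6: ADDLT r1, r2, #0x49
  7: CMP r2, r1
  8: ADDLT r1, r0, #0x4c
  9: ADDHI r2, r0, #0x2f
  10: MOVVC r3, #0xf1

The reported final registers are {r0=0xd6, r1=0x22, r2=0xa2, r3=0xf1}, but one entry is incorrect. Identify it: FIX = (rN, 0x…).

[0] flags=0110 → (cmp)
[1] flags=0110 VC?T → r2=0xca
[2] flags=0110 EQ?T → r1=0xd9
[3] flags=0110 GT?F → skip
[4] flags=1000 → (cmp)
[5] flags=1000 CC?T → r0=0xd6
[6] flags=1000 LT?T → r1=0x13
[7] flags=1010 → (cmp)
[8] flags=1010 LT?T → r1=0x22
[9] flags=1010 HI?T → r2=0x05
[10] flags=1010 VC?T → r3=0xf1

FIX = (r2, 0x05)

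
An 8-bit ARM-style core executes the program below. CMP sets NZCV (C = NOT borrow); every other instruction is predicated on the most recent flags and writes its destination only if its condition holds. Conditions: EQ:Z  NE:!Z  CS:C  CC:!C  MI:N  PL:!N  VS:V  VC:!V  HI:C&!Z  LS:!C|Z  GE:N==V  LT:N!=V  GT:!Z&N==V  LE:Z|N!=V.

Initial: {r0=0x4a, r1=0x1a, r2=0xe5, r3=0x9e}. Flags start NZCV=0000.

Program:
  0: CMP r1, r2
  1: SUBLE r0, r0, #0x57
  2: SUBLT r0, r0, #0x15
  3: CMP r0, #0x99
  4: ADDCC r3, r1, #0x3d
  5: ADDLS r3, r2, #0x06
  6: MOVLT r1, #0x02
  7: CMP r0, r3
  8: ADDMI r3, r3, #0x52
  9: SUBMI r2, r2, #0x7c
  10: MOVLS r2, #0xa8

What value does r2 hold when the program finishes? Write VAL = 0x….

VAL = 0xa8

[0] flags=0000 → (cmp)
[1] flags=0000 LE?F → skip
[2] flags=0000 LT?F → skip
[3] flags=1001 → (cmp)
[4] flags=1001 CC?T → r3=0x57
[5] flags=1001 LS?T → r3=0xeb
[6] flags=1001 LT?F → skip
[7] flags=0000 → (cmp)
[8] flags=0000 MI?F → skip
[9] flags=0000 MI?F → skip
[10] flags=0000 LS?T → r2=0xa8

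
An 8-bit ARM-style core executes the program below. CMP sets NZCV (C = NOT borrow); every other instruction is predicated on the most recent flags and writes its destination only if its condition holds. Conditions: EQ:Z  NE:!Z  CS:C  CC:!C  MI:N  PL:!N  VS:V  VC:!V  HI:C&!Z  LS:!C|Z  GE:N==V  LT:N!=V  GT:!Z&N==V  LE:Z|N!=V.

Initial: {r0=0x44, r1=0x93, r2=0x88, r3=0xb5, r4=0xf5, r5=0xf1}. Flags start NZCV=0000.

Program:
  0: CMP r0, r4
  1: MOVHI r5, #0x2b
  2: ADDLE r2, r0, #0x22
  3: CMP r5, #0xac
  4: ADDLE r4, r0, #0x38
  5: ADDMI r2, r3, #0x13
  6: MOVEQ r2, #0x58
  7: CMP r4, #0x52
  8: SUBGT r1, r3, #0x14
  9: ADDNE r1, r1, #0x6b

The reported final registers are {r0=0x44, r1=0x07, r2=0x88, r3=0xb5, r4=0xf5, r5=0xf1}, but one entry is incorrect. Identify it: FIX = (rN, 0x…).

0: ✓ CMP  NZCV=0000
1: · MOVHI
2: · ADDLE
3: ✓ CMP  NZCV=0010
4: · ADDLE
5: · ADDMI
6: · MOVEQ
7: ✓ CMP  NZCV=1010
8: · SUBGT
9: ✓ ADDNE  r1←0xfe

FIX = (r1, 0xfe)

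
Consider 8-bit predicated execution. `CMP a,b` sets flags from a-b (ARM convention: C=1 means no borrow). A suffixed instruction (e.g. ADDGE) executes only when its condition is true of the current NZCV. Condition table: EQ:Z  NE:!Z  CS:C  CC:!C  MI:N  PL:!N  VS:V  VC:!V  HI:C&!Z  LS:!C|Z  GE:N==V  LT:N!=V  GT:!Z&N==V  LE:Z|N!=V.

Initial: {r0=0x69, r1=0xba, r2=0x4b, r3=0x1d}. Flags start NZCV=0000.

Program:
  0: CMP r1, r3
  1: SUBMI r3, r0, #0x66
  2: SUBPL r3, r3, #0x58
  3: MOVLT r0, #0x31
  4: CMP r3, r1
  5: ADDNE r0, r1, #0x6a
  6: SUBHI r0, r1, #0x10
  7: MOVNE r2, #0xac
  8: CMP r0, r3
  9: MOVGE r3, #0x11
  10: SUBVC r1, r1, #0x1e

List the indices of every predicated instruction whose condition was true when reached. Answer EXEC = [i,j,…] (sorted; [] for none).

[0] flags=1010 → (cmp)
[1] flags=1010 MI?T → r3=0x03
[2] flags=1010 PL?F → skip
[3] flags=1010 LT?T → r0=0x31
[4] flags=0000 → (cmp)
[5] flags=0000 NE?T → r0=0x24
[6] flags=0000 HI?F → skip
[7] flags=0000 NE?T → r2=0xac
[8] flags=0010 → (cmp)
[9] flags=0010 GE?T → r3=0x11
[10] flags=0010 VC?T → r1=0x9c

EXEC = [1,3,5,7,9,10]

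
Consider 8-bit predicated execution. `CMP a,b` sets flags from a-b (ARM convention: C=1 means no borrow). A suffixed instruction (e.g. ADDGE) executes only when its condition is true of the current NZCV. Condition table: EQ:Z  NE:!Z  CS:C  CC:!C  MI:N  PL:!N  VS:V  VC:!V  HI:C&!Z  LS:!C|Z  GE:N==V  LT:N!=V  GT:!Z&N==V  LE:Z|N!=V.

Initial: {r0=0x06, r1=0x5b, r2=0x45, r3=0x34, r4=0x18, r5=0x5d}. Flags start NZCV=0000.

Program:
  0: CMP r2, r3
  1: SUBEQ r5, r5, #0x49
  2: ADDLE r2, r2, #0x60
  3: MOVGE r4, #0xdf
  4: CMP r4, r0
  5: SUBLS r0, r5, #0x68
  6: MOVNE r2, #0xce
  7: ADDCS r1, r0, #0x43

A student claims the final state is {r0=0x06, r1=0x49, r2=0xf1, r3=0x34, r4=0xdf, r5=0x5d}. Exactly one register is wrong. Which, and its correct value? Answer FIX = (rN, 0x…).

0: ✓ CMP  NZCV=0010
1: · SUBEQ
2: · ADDLE
3: ✓ MOVGE  r4←0xdf
4: ✓ CMP  NZCV=1010
5: · SUBLS
6: ✓ MOVNE  r2←0xce
7: ✓ ADDCS  r1←0x49

FIX = (r2, 0xce)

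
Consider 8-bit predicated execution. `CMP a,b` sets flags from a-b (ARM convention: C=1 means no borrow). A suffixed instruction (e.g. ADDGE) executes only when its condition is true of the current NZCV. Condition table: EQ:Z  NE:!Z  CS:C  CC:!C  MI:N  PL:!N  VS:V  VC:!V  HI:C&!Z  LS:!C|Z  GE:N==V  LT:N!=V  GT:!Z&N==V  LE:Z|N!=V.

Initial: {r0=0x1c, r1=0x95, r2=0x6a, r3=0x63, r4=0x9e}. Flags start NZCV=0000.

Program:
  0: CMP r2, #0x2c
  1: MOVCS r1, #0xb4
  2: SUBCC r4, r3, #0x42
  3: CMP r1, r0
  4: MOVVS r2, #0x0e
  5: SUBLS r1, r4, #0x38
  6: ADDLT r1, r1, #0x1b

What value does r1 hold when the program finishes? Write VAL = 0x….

[0] flags=0010 → (cmp)
[1] flags=0010 CS?T → r1=0xb4
[2] flags=0010 CC?F → skip
[3] flags=1010 → (cmp)
[4] flags=1010 VS?F → skip
[5] flags=1010 LS?F → skip
[6] flags=1010 LT?T → r1=0xcf

VAL = 0xcf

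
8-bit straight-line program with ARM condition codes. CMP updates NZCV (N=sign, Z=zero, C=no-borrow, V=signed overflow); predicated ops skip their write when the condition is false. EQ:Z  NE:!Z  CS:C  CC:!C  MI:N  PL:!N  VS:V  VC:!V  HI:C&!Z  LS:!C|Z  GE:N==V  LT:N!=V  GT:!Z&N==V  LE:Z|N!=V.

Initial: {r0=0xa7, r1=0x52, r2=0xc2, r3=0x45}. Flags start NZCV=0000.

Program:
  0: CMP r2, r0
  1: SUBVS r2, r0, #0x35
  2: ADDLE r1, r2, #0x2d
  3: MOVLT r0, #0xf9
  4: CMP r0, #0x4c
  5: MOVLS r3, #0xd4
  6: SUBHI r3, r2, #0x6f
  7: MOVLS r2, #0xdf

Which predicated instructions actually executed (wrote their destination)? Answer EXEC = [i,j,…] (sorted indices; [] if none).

0: ✓ CMP  NZCV=0010
1: · SUBVS
2: · ADDLE
3: · MOVLT
4: ✓ CMP  NZCV=0011
5: · MOVLS
6: ✓ SUBHI  r3←0x53
7: · MOVLS

EXEC = [6]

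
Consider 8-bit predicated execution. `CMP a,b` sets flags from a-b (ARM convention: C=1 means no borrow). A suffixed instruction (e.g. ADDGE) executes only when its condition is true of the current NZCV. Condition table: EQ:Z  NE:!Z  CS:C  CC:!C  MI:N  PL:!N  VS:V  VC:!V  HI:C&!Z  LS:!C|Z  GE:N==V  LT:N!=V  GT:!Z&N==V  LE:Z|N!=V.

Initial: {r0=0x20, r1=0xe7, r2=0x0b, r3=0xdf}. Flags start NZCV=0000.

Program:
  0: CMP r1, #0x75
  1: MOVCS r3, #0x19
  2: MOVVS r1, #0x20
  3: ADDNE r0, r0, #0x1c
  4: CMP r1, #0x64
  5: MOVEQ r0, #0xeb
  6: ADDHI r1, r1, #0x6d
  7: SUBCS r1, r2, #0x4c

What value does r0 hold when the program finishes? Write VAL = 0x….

0: ✓ CMP  NZCV=0011
1: ✓ MOVCS  r3←0x19
2: ✓ MOVVS  r1←0x20
3: ✓ ADDNE  r0←0x3c
4: ✓ CMP  NZCV=1000
5: · MOVEQ
6: · ADDHI
7: · SUBCS

VAL = 0x3c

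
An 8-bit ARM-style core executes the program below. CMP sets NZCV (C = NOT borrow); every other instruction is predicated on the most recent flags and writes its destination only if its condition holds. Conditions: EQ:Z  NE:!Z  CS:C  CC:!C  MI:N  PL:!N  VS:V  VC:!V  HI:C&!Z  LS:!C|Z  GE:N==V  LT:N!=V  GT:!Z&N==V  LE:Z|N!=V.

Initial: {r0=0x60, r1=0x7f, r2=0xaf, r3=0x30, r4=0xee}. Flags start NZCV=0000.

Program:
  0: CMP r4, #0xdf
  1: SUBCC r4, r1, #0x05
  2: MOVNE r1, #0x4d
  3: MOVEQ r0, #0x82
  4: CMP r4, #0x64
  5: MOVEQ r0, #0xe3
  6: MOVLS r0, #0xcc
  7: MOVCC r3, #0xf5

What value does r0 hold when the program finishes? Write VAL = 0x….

VAL = 0x60

[0] flags=0010 → (cmp)
[1] flags=0010 CC?F → skip
[2] flags=0010 NE?T → r1=0x4d
[3] flags=0010 EQ?F → skip
[4] flags=1010 → (cmp)
[5] flags=1010 EQ?F → skip
[6] flags=1010 LS?F → skip
[7] flags=1010 CC?F → skip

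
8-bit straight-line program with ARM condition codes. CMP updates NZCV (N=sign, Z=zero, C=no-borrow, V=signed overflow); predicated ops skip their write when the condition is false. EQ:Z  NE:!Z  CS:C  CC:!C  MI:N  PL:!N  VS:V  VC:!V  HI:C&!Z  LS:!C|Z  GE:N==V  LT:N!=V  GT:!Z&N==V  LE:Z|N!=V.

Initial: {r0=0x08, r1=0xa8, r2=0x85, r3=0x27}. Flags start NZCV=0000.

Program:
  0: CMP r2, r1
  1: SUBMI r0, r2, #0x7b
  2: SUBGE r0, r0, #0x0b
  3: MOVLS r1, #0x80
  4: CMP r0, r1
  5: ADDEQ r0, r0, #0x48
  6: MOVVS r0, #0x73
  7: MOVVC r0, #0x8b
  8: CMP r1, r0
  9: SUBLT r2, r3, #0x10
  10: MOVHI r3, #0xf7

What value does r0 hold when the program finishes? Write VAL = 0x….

0: ✓ CMP  NZCV=1000
1: ✓ SUBMI  r0←0x0a
2: · SUBGE
3: ✓ MOVLS  r1←0x80
4: ✓ CMP  NZCV=1001
5: · ADDEQ
6: ✓ MOVVS  r0←0x73
7: · MOVVC
8: ✓ CMP  NZCV=0011
9: ✓ SUBLT  r2←0x17
10: ✓ MOVHI  r3←0xf7

VAL = 0x73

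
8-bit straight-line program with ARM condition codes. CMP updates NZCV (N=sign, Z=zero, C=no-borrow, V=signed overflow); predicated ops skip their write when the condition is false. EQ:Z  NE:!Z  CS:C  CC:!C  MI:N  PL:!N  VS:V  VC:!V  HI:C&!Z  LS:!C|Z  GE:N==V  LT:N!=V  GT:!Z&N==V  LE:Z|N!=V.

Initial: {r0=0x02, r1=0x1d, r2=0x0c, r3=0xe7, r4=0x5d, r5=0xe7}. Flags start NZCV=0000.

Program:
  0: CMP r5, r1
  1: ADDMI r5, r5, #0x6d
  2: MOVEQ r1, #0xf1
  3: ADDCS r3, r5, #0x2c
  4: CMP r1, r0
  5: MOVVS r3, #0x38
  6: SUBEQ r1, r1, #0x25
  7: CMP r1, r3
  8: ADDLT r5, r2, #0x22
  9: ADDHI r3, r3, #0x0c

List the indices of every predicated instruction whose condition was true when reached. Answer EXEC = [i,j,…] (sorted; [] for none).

EXEC = [1,3]

0: ✓ CMP  NZCV=1010
1: ✓ ADDMI  r5←0x54
2: · MOVEQ
3: ✓ ADDCS  r3←0x80
4: ✓ CMP  NZCV=0010
5: · MOVVS
6: · SUBEQ
7: ✓ CMP  NZCV=1001
8: · ADDLT
9: · ADDHI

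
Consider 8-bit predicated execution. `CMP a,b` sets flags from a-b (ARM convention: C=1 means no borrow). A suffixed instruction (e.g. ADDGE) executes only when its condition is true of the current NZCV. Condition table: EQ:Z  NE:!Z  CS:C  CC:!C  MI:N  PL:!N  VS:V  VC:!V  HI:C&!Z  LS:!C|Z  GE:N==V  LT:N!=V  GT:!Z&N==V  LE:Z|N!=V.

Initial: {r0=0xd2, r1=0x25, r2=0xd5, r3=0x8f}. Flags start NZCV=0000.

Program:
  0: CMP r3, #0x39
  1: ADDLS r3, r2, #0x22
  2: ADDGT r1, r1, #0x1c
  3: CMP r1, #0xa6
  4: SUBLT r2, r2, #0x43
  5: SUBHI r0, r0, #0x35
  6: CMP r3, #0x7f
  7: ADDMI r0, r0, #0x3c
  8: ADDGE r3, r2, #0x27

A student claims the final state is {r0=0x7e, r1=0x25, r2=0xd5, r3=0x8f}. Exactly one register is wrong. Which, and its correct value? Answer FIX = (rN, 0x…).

[0] flags=0011 → (cmp)
[1] flags=0011 LS?F → skip
[2] flags=0011 GT?F → skip
[3] flags=0000 → (cmp)
[4] flags=0000 LT?F → skip
[5] flags=0000 HI?F → skip
[6] flags=0011 → (cmp)
[7] flags=0011 MI?F → skip
[8] flags=0011 GE?F → skip

FIX = (r0, 0xd2)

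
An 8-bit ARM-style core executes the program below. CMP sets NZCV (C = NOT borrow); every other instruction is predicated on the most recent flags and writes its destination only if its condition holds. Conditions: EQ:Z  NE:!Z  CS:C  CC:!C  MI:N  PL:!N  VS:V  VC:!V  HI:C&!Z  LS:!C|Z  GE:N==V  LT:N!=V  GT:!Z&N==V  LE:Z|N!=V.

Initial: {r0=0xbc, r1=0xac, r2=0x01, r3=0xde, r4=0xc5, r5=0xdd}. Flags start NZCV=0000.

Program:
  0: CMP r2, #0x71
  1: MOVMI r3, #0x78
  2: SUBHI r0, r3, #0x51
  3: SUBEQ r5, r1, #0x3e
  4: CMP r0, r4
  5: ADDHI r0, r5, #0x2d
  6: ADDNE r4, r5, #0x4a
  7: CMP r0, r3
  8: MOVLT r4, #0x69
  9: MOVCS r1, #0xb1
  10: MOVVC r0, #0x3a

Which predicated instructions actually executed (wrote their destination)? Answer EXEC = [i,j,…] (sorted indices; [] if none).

[0] flags=1000 → (cmp)
[1] flags=1000 MI?T → r3=0x78
[2] flags=1000 HI?F → skip
[3] flags=1000 EQ?F → skip
[4] flags=1000 → (cmp)
[5] flags=1000 HI?F → skip
[6] flags=1000 NE?T → r4=0x27
[7] flags=0011 → (cmp)
[8] flags=0011 LT?T → r4=0x69
[9] flags=0011 CS?T → r1=0xb1
[10] flags=0011 VC?F → skip

EXEC = [1,6,8,9]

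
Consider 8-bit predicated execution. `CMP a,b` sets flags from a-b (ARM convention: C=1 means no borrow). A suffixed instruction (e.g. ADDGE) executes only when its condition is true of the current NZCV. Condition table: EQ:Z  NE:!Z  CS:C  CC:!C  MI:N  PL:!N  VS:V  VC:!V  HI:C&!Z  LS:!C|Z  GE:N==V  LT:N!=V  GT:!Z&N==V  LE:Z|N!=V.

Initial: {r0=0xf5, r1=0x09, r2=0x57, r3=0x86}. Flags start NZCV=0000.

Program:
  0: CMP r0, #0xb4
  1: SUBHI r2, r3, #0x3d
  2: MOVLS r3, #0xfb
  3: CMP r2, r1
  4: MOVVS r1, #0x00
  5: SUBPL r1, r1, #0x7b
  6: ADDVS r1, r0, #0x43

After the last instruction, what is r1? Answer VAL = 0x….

[0] flags=0010 → (cmp)
[1] flags=0010 HI?T → r2=0x49
[2] flags=0010 LS?F → skip
[3] flags=0010 → (cmp)
[4] flags=0010 VS?F → skip
[5] flags=0010 PL?T → r1=0x8e
[6] flags=0010 VS?F → skip

VAL = 0x8e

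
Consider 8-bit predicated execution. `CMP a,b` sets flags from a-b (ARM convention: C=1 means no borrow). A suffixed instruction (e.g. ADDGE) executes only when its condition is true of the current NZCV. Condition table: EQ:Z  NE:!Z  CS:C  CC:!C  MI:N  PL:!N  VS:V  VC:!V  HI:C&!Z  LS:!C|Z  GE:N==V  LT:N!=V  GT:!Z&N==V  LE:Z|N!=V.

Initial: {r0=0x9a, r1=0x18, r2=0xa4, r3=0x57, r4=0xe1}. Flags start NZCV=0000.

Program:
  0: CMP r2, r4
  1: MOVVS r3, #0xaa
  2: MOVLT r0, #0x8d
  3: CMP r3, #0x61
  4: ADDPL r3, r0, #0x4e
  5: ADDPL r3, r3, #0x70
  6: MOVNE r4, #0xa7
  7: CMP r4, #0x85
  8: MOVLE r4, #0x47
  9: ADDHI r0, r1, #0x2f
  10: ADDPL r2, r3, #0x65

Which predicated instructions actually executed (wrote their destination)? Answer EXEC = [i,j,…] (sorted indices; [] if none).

EXEC = [2,6,9,10]

0: ✓ CMP  NZCV=1000
1: · MOVVS
2: ✓ MOVLT  r0←0x8d
3: ✓ CMP  NZCV=1000
4: · ADDPL
5: · ADDPL
6: ✓ MOVNE  r4←0xa7
7: ✓ CMP  NZCV=0010
8: · MOVLE
9: ✓ ADDHI  r0←0x47
10: ✓ ADDPL  r2←0xbc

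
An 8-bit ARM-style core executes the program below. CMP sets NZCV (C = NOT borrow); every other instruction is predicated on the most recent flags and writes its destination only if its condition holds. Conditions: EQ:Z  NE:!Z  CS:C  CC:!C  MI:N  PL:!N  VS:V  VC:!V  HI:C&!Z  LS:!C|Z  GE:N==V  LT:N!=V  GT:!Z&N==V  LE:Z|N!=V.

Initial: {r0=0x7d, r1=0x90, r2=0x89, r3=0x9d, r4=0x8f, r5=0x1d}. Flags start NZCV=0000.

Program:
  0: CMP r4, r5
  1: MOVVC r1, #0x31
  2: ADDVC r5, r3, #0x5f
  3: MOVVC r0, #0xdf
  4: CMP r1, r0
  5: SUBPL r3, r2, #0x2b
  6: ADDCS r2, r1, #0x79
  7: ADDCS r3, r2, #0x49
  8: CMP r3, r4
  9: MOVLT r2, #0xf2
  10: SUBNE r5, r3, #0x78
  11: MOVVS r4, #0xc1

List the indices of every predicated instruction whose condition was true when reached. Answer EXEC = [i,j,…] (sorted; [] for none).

0: ✓ CMP  NZCV=0011
1: · MOVVC
2: · ADDVC
3: · MOVVC
4: ✓ CMP  NZCV=0011
5: ✓ SUBPL  r3←0x5e
6: ✓ ADDCS  r2←0x09
7: ✓ ADDCS  r3←0x52
8: ✓ CMP  NZCV=1001
9: · MOVLT
10: ✓ SUBNE  r5←0xda
11: ✓ MOVVS  r4←0xc1

EXEC = [5,6,7,10,11]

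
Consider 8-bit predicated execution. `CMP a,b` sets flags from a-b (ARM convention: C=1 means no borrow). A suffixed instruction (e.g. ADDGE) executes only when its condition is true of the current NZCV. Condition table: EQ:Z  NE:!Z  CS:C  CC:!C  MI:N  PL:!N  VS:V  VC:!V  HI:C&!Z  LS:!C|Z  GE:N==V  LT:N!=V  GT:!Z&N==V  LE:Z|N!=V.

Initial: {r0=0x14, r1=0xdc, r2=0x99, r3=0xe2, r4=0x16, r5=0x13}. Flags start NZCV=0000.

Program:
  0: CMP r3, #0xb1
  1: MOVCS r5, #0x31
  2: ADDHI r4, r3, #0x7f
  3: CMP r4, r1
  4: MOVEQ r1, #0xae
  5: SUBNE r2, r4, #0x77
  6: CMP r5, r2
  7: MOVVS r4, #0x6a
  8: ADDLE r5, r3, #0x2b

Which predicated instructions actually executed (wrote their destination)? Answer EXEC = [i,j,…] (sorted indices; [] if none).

EXEC = [1,2,5]

0: ✓ CMP  NZCV=0010
1: ✓ MOVCS  r5←0x31
2: ✓ ADDHI  r4←0x61
3: ✓ CMP  NZCV=1001
4: · MOVEQ
5: ✓ SUBNE  r2←0xea
6: ✓ CMP  NZCV=0000
7: · MOVVS
8: · ADDLE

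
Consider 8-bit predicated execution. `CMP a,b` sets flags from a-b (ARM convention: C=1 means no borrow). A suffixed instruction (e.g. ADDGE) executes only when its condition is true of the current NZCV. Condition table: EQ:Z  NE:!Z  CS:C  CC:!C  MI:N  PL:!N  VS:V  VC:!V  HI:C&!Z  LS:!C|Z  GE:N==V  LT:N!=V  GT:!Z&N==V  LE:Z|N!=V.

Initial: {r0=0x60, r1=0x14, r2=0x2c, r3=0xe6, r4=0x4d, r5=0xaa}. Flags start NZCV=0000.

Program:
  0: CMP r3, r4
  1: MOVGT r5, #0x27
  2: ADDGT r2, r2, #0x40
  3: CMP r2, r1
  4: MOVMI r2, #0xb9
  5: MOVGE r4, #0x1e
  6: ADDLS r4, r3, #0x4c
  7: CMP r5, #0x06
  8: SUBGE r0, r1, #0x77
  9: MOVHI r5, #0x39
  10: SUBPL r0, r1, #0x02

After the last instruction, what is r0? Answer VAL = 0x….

VAL = 0x60

[0] flags=1010 → (cmp)
[1] flags=1010 GT?F → skip
[2] flags=1010 GT?F → skip
[3] flags=0010 → (cmp)
[4] flags=0010 MI?F → skip
[5] flags=0010 GE?T → r4=0x1e
[6] flags=0010 LS?F → skip
[7] flags=1010 → (cmp)
[8] flags=1010 GE?F → skip
[9] flags=1010 HI?T → r5=0x39
[10] flags=1010 PL?F → skip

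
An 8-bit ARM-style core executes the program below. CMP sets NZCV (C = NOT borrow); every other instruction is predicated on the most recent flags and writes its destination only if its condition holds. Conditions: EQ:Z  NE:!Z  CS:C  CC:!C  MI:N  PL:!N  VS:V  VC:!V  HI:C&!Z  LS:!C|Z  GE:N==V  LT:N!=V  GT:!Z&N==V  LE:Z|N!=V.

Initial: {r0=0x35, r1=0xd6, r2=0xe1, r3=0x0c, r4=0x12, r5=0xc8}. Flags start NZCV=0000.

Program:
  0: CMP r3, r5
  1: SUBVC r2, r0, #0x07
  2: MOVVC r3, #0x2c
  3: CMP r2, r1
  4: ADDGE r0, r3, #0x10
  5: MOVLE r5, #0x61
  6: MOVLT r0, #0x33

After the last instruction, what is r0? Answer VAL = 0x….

VAL = 0x3c

0: ✓ CMP  NZCV=0000
1: ✓ SUBVC  r2←0x2e
2: ✓ MOVVC  r3←0x2c
3: ✓ CMP  NZCV=0000
4: ✓ ADDGE  r0←0x3c
5: · MOVLE
6: · MOVLT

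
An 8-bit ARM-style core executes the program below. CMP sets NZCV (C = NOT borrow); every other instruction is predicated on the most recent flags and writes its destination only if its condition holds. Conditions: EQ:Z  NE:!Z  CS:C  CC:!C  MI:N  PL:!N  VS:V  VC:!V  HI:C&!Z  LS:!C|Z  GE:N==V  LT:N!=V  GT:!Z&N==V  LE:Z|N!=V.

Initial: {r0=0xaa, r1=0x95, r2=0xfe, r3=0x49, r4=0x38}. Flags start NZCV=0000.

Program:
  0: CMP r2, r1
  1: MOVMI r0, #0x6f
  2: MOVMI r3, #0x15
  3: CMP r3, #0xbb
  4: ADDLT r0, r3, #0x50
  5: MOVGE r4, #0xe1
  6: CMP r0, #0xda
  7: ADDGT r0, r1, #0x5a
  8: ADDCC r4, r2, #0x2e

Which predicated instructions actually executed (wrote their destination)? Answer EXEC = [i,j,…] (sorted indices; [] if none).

0: ✓ CMP  NZCV=0010
1: · MOVMI
2: · MOVMI
3: ✓ CMP  NZCV=1001
4: · ADDLT
5: ✓ MOVGE  r4←0xe1
6: ✓ CMP  NZCV=1000
7: · ADDGT
8: ✓ ADDCC  r4←0x2c

EXEC = [5,8]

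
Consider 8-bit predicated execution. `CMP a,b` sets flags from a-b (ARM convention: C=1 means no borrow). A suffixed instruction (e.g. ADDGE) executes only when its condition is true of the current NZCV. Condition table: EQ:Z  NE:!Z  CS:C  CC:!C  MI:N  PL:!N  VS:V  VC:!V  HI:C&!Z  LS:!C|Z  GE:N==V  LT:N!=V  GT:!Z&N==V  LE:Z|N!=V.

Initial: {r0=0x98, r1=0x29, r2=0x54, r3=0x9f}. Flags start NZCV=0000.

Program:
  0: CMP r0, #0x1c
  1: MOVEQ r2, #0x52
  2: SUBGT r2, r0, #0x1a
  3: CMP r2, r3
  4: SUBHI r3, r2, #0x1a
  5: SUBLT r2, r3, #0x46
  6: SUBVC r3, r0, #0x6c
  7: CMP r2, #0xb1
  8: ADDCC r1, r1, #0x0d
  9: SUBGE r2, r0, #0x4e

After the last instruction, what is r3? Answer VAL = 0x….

VAL = 0x9f

0: ✓ CMP  NZCV=0011
1: · MOVEQ
2: · SUBGT
3: ✓ CMP  NZCV=1001
4: · SUBHI
5: · SUBLT
6: · SUBVC
7: ✓ CMP  NZCV=1001
8: ✓ ADDCC  r1←0x36
9: ✓ SUBGE  r2←0x4a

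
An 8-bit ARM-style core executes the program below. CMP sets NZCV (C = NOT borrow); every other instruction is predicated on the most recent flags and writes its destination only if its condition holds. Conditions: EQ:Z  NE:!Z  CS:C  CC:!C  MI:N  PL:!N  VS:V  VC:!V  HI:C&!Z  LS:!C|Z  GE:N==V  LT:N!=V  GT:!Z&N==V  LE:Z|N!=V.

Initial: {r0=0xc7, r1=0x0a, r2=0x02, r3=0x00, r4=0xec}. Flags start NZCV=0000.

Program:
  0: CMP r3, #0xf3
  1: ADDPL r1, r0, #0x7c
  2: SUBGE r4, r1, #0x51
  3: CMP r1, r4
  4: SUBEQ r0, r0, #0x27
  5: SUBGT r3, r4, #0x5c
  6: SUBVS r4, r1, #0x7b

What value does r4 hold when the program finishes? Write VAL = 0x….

VAL = 0xf2

[0] flags=0000 → (cmp)
[1] flags=0000 PL?T → r1=0x43
[2] flags=0000 GE?T → r4=0xf2
[3] flags=0000 → (cmp)
[4] flags=0000 EQ?F → skip
[5] flags=0000 GT?T → r3=0x96
[6] flags=0000 VS?F → skip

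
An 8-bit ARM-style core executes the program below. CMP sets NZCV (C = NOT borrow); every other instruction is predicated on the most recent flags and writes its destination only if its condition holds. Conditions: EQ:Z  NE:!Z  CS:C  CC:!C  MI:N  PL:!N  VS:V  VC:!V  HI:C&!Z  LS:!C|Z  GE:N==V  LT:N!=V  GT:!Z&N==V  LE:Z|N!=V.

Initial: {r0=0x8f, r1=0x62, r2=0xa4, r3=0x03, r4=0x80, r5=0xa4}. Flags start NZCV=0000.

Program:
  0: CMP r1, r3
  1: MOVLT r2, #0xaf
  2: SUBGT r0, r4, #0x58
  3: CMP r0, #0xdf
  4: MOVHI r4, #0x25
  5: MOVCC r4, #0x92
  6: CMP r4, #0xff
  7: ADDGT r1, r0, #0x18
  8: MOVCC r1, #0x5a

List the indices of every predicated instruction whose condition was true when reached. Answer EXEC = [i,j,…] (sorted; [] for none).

EXEC = [2,5,8]

[0] flags=0010 → (cmp)
[1] flags=0010 LT?F → skip
[2] flags=0010 GT?T → r0=0x28
[3] flags=0000 → (cmp)
[4] flags=0000 HI?F → skip
[5] flags=0000 CC?T → r4=0x92
[6] flags=1000 → (cmp)
[7] flags=1000 GT?F → skip
[8] flags=1000 CC?T → r1=0x5a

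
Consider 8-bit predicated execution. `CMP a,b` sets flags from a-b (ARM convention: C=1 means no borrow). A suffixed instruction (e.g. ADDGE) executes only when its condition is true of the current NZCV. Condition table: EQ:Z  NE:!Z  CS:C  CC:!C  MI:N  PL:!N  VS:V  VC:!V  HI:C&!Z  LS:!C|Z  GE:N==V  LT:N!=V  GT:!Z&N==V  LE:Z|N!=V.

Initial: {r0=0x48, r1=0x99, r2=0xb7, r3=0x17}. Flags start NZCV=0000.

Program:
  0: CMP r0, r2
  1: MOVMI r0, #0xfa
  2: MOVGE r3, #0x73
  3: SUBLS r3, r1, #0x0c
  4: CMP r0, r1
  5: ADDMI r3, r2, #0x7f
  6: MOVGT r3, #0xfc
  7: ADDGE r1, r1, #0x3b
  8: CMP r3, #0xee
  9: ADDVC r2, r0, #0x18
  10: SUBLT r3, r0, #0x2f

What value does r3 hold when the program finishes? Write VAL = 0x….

VAL = 0xfc

[0] flags=1001 → (cmp)
[1] flags=1001 MI?T → r0=0xfa
[2] flags=1001 GE?T → r3=0x73
[3] flags=1001 LS?T → r3=0x8d
[4] flags=0010 → (cmp)
[5] flags=0010 MI?F → skip
[6] flags=0010 GT?T → r3=0xfc
[7] flags=0010 GE?T → r1=0xd4
[8] flags=0010 → (cmp)
[9] flags=0010 VC?T → r2=0x12
[10] flags=0010 LT?F → skip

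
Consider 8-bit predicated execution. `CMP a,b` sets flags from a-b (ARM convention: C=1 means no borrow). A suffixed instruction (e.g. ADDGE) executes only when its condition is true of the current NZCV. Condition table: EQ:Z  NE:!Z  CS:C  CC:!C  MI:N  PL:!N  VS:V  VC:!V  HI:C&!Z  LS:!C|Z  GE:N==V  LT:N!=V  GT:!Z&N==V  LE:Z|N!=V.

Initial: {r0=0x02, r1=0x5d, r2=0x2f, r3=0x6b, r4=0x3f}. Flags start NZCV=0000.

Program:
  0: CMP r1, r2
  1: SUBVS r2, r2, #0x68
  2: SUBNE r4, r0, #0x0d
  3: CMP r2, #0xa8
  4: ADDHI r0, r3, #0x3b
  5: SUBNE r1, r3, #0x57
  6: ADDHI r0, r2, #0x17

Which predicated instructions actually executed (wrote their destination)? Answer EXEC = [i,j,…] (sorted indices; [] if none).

EXEC = [2,5]

[0] flags=0010 → (cmp)
[1] flags=0010 VS?F → skip
[2] flags=0010 NE?T → r4=0xf5
[3] flags=1001 → (cmp)
[4] flags=1001 HI?F → skip
[5] flags=1001 NE?T → r1=0x14
[6] flags=1001 HI?F → skip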